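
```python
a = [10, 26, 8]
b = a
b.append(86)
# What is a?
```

After line 1: a = [10, 26, 8]
After line 2 (b = a is an alias, same object): a = [10, 26, 8], b = [10, 26, 8]
After line 3 (b.append mutates the shared list): a = [10, 26, 8, 86], b = [10, 26, 8, 86]

[10, 26, 8, 86]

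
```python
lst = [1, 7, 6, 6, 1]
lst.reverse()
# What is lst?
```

[1, 6, 6, 7, 1]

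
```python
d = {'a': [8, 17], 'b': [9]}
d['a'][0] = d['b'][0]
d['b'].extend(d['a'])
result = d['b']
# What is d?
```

After line 1: d = {'a': [8, 17], 'b': [9]}
After line 2 (a[0] = b[0] = 9): d = {'a': [9, 17], 'b': [9]}
After line 3 (b.extend(a) appends [9, 17]): d = {'a': [9, 17], 'b': [9, 9, 17]}
After line 4: result = d['b'] = [9, 9, 17]

{'a': [9, 17], 'b': [9, 9, 17]}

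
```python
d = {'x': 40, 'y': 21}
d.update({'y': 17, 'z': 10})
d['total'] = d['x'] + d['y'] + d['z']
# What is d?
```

After line 1: d = {'x': 40, 'y': 21}
After line 2 (y overwritten, z added): d = {'x': 40, 'y': 17, 'z': 10}
After line 3 (total = 40 + 17 + 10 = 67): d = {'x': 40, 'y': 17, 'z': 10, 'total': 67}

{'x': 40, 'y': 17, 'z': 10, 'total': 67}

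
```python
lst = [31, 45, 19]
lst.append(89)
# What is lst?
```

[31, 45, 19, 89]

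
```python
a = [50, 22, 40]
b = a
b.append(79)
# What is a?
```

After line 1: a = [50, 22, 40]
After line 2 (b = a is an alias, same object): a = [50, 22, 40], b = [50, 22, 40]
After line 3 (b.append mutates the shared list): a = [50, 22, 40, 79], b = [50, 22, 40, 79]

[50, 22, 40, 79]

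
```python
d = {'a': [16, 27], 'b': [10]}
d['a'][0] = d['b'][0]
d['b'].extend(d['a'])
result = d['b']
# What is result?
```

After line 1: d = {'a': [16, 27], 'b': [10]}
After line 2 (a[0] = b[0] = 10): d = {'a': [10, 27], 'b': [10]}
After line 3 (b.extend(a) appends [10, 27]): d = {'a': [10, 27], 'b': [10, 10, 27]}
After line 4: result = d['b'] = [10, 10, 27]

[10, 10, 27]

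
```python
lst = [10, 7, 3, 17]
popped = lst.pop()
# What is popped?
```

17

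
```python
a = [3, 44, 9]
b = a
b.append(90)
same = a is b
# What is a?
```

After line 1: a = [3, 44, 9]
After line 2 (b = a is an alias, same object): a = [3, 44, 9], b = [3, 44, 9]
After line 3 (b.append mutates the shared list): a = [3, 44, 9, 90], b = [3, 44, 9, 90]
After line 4 (same = a is b; same object -> True): same = True

[3, 44, 9, 90]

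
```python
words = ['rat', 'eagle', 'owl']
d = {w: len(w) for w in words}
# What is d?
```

{'rat': 3, 'eagle': 5, 'owl': 3}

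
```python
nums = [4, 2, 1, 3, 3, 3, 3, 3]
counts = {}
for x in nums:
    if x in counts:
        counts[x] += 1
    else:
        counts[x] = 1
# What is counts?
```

Initial: counts = {}, nums = [4, 2, 1, 3, 3, 3, 3, 3]
See 4: counts = {4: 1}
See 2: counts = {4: 1, 2: 1}
See 1: counts = {4: 1, 2: 1, 1: 1}
See 3: counts = {4: 1, 2: 1, 1: 1, 3: 1}
See 3: counts = {4: 1, 2: 1, 1: 1, 3: 2}
See 3: counts = {4: 1, 2: 1, 1: 1, 3: 3}
See 3: counts = {4: 1, 2: 1, 1: 1, 3: 4}
See 3: counts = {4: 1, 2: 1, 1: 1, 3: 5}

{4: 1, 2: 1, 1: 1, 3: 5}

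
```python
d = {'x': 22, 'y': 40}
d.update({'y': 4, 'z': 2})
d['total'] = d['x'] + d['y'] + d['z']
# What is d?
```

After line 1: d = {'x': 22, 'y': 40}
After line 2 (y overwritten, z added): d = {'x': 22, 'y': 4, 'z': 2}
After line 3 (total = 22 + 4 + 2 = 28): d = {'x': 22, 'y': 4, 'z': 2, 'total': 28}

{'x': 22, 'y': 4, 'z': 2, 'total': 28}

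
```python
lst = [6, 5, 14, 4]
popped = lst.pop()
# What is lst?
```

[6, 5, 14]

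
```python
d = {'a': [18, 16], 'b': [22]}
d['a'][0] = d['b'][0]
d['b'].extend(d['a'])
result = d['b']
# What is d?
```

After line 1: d = {'a': [18, 16], 'b': [22]}
After line 2 (a[0] = b[0] = 22): d = {'a': [22, 16], 'b': [22]}
After line 3 (b.extend(a) appends [22, 16]): d = {'a': [22, 16], 'b': [22, 22, 16]}
After line 4: result = d['b'] = [22, 22, 16]

{'a': [22, 16], 'b': [22, 22, 16]}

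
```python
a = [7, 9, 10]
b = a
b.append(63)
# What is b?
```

After line 1: a = [7, 9, 10]
After line 2 (b = a is an alias, same object): a = [7, 9, 10], b = [7, 9, 10]
After line 3 (b.append mutates the shared list): a = [7, 9, 10, 63], b = [7, 9, 10, 63]

[7, 9, 10, 63]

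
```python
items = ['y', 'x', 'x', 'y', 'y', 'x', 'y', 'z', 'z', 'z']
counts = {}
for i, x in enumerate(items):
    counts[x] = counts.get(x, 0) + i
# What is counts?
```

Initial: counts = {}, items = ['y', 'x', 'x', 'y', 'y', 'x', 'y', 'z', 'z', 'z']
i=0, x='y': counts = {'y': 0}
i=1, x='x': counts = {'y': 0, 'x': 1}
i=2, x='x': counts = {'y': 0, 'x': 3}
i=3, x='y': counts = {'y': 3, 'x': 3}
i=4, x='y': counts = {'y': 7, 'x': 3}
i=5, x='x': counts = {'y': 7, 'x': 8}
i=6, x='y': counts = {'y': 13, 'x': 8}
i=7, x='z': counts = {'y': 13, 'x': 8, 'z': 7}
i=8, x='z': counts = {'y': 13, 'x': 8, 'z': 15}
i=9, x='z': counts = {'y': 13, 'x': 8, 'z': 24}

{'y': 13, 'x': 8, 'z': 24}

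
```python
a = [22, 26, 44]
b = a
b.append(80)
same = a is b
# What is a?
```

After line 1: a = [22, 26, 44]
After line 2 (b = a is an alias, same object): a = [22, 26, 44], b = [22, 26, 44]
After line 3 (b.append mutates the shared list): a = [22, 26, 44, 80], b = [22, 26, 44, 80]
After line 4 (same = a is b; same object -> True): same = True

[22, 26, 44, 80]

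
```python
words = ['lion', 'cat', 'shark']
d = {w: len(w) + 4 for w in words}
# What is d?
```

{'lion': 8, 'cat': 7, 'shark': 9}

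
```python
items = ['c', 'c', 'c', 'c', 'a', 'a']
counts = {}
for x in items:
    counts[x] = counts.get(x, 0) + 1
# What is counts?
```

Initial: counts = {}, items = ['c', 'c', 'c', 'c', 'a', 'a']
See 'c': counts = {'c': 1}
See 'c': counts = {'c': 2}
See 'c': counts = {'c': 3}
See 'c': counts = {'c': 4}
See 'a': counts = {'c': 4, 'a': 1}
See 'a': counts = {'c': 4, 'a': 2}

{'c': 4, 'a': 2}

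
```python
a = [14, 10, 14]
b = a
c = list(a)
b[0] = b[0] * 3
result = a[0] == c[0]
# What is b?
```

After line 1: a = [14, 10, 14]
After line 2 (b = a, alias): a = [14, 10, 14], b = [14, 10, 14]
After line 3 (c = list(a) is a copy, new object): c = [14, 10, 14]
After line 4 (b[0] = 14 * 3 = 42; mutates shared a/b): a = b = [42, 10, 14], c = [14, 10, 14]
After line 5 (a[0] = 42, c[0] = 14; result = False)

[42, 10, 14]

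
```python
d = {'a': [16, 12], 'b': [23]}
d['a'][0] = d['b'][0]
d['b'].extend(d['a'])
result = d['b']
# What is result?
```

After line 1: d = {'a': [16, 12], 'b': [23]}
After line 2 (a[0] = b[0] = 23): d = {'a': [23, 12], 'b': [23]}
After line 3 (b.extend(a) appends [23, 12]): d = {'a': [23, 12], 'b': [23, 23, 12]}
After line 4: result = d['b'] = [23, 23, 12]

[23, 23, 12]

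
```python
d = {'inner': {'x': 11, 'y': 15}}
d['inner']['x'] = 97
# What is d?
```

After line 1: d = {'inner': {'x': 11, 'y': 15}}
After line 2 (inner x overwritten): d = {'inner': {'x': 97, 'y': 15}}

{'inner': {'x': 97, 'y': 15}}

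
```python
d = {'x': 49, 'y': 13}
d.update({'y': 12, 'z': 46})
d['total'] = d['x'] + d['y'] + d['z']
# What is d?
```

After line 1: d = {'x': 49, 'y': 13}
After line 2 (y overwritten, z added): d = {'x': 49, 'y': 12, 'z': 46}
After line 3 (total = 49 + 12 + 46 = 107): d = {'x': 49, 'y': 12, 'z': 46, 'total': 107}

{'x': 49, 'y': 12, 'z': 46, 'total': 107}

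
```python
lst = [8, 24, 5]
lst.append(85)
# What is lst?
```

[8, 24, 5, 85]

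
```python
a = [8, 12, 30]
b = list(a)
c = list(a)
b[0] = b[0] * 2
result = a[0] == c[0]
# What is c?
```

After line 1: a = [8, 12, 30]
After line 2 (b = list(a), copy): a = [8, 12, 30], b = [8, 12, 30]
After line 3 (c = list(a) is a copy, new object): c = [8, 12, 30]
After line 4 (b[0] = 8 * 2 = 16; only b mutates (copy)): a = [8, 12, 30], b = [16, 12, 30], c = [8, 12, 30]
After line 5 (a[0] = 8, c[0] = 8; result = True)

[8, 12, 30]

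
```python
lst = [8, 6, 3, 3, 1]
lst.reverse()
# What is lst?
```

[1, 3, 3, 6, 8]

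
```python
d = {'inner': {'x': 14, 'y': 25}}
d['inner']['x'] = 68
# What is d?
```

After line 1: d = {'inner': {'x': 14, 'y': 25}}
After line 2 (inner x overwritten): d = {'inner': {'x': 68, 'y': 25}}

{'inner': {'x': 68, 'y': 25}}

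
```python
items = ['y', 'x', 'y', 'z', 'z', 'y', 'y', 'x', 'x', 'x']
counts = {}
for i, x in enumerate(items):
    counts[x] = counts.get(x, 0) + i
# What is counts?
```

Initial: counts = {}, items = ['y', 'x', 'y', 'z', 'z', 'y', 'y', 'x', 'x', 'x']
i=0, x='y': counts = {'y': 0}
i=1, x='x': counts = {'y': 0, 'x': 1}
i=2, x='y': counts = {'y': 2, 'x': 1}
i=3, x='z': counts = {'y': 2, 'x': 1, 'z': 3}
i=4, x='z': counts = {'y': 2, 'x': 1, 'z': 7}
i=5, x='y': counts = {'y': 7, 'x': 1, 'z': 7}
i=6, x='y': counts = {'y': 13, 'x': 1, 'z': 7}
i=7, x='x': counts = {'y': 13, 'x': 8, 'z': 7}
i=8, x='x': counts = {'y': 13, 'x': 16, 'z': 7}
i=9, x='x': counts = {'y': 13, 'x': 25, 'z': 7}

{'y': 13, 'x': 25, 'z': 7}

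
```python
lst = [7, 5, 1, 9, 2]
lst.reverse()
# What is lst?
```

[2, 9, 1, 5, 7]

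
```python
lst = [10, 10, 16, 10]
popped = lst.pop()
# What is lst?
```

[10, 10, 16]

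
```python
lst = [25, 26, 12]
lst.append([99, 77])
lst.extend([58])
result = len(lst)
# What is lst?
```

After line 1: lst = [25, 26, 12]
After line 2 (append adds [99, 77] as single element): lst = [25, 26, 12, [99, 77]]
After line 3 (extend unpacks [58], adds 58): lst = [25, 26, 12, [99, 77], 58]
After line 4: result = len(lst) = 5

[25, 26, 12, [99, 77], 58]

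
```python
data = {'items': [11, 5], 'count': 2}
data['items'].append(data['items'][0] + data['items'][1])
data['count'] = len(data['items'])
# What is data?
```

After line 1: data = {'items': [11, 5], 'count': 2}
After line 2 (append 11 + 5 = 16): data = {'items': [11, 5, 16], 'count': 2}
After line 3 (count = len(items) = 3): data = {'items': [11, 5, 16], 'count': 3}

{'items': [11, 5, 16], 'count': 3}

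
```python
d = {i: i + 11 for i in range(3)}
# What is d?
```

{0: 11, 1: 12, 2: 13}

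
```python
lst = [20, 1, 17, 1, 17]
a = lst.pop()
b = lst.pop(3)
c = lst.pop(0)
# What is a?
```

After line 1: lst = [20, 1, 17, 1, 17]
After line 2 (pop() -> a = 17): lst = [20, 1, 17, 1]
After line 3 (pop(3) -> b = 1): lst = [20, 1, 17]
After line 4 (pop(0) -> c = 20): lst = [1, 17]

17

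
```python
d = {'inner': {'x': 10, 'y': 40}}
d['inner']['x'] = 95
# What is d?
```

After line 1: d = {'inner': {'x': 10, 'y': 40}}
After line 2 (inner x overwritten): d = {'inner': {'x': 95, 'y': 40}}

{'inner': {'x': 95, 'y': 40}}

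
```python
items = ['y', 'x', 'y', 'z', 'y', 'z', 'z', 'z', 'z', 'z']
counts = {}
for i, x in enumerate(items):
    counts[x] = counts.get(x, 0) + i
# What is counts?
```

Initial: counts = {}, items = ['y', 'x', 'y', 'z', 'y', 'z', 'z', 'z', 'z', 'z']
i=0, x='y': counts = {'y': 0}
i=1, x='x': counts = {'y': 0, 'x': 1}
i=2, x='y': counts = {'y': 2, 'x': 1}
i=3, x='z': counts = {'y': 2, 'x': 1, 'z': 3}
i=4, x='y': counts = {'y': 6, 'x': 1, 'z': 3}
i=5, x='z': counts = {'y': 6, 'x': 1, 'z': 8}
i=6, x='z': counts = {'y': 6, 'x': 1, 'z': 14}
i=7, x='z': counts = {'y': 6, 'x': 1, 'z': 21}
i=8, x='z': counts = {'y': 6, 'x': 1, 'z': 29}
i=9, x='z': counts = {'y': 6, 'x': 1, 'z': 38}

{'y': 6, 'x': 1, 'z': 38}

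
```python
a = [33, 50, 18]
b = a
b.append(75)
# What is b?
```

After line 1: a = [33, 50, 18]
After line 2 (b = a is an alias, same object): a = [33, 50, 18], b = [33, 50, 18]
After line 3 (b.append mutates the shared list): a = [33, 50, 18, 75], b = [33, 50, 18, 75]

[33, 50, 18, 75]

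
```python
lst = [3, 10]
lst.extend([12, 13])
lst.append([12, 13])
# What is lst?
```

After line 1: lst = [3, 10]
After line 2 (extend unpacks [12, 13]): lst = [3, 10, 12, 13]
After line 3 (append adds [12, 13] as single element): lst = [3, 10, 12, 13, [12, 13]]

[3, 10, 12, 13, [12, 13]]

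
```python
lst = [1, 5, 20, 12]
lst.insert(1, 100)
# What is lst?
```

[1, 100, 5, 20, 12]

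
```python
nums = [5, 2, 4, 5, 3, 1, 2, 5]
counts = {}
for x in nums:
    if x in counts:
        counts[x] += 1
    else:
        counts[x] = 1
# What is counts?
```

Initial: counts = {}, nums = [5, 2, 4, 5, 3, 1, 2, 5]
See 5: counts = {5: 1}
See 2: counts = {5: 1, 2: 1}
See 4: counts = {5: 1, 2: 1, 4: 1}
See 5: counts = {5: 2, 2: 1, 4: 1}
See 3: counts = {5: 2, 2: 1, 4: 1, 3: 1}
See 1: counts = {5: 2, 2: 1, 4: 1, 3: 1, 1: 1}
See 2: counts = {5: 2, 2: 2, 4: 1, 3: 1, 1: 1}
See 5: counts = {5: 3, 2: 2, 4: 1, 3: 1, 1: 1}

{5: 3, 2: 2, 4: 1, 3: 1, 1: 1}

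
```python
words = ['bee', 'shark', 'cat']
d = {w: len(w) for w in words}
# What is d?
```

{'bee': 3, 'shark': 5, 'cat': 3}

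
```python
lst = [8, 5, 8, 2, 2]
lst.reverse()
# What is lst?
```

[2, 2, 8, 5, 8]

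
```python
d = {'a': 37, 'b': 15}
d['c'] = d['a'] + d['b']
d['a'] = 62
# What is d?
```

After line 1: d = {'a': 37, 'b': 15}
After line 2 (d['c'] = 37 + 15): d = {'a': 37, 'b': 15, 'c': 52}
After line 3: d = {'a': 62, 'b': 15, 'c': 52}

{'a': 62, 'b': 15, 'c': 52}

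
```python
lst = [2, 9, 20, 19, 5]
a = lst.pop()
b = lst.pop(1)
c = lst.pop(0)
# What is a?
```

After line 1: lst = [2, 9, 20, 19, 5]
After line 2 (pop() -> a = 5): lst = [2, 9, 20, 19]
After line 3 (pop(1) -> b = 9): lst = [2, 20, 19]
After line 4 (pop(0) -> c = 2): lst = [20, 19]

5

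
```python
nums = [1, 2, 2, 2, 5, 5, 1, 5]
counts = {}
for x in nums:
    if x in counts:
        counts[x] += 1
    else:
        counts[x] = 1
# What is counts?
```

Initial: counts = {}, nums = [1, 2, 2, 2, 5, 5, 1, 5]
See 1: counts = {1: 1}
See 2: counts = {1: 1, 2: 1}
See 2: counts = {1: 1, 2: 2}
See 2: counts = {1: 1, 2: 3}
See 5: counts = {1: 1, 2: 3, 5: 1}
See 5: counts = {1: 1, 2: 3, 5: 2}
See 1: counts = {1: 2, 2: 3, 5: 2}
See 5: counts = {1: 2, 2: 3, 5: 3}

{1: 2, 2: 3, 5: 3}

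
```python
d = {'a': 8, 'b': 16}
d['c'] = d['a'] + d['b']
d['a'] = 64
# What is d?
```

After line 1: d = {'a': 8, 'b': 16}
After line 2 (d['c'] = 8 + 16): d = {'a': 8, 'b': 16, 'c': 24}
After line 3: d = {'a': 64, 'b': 16, 'c': 24}

{'a': 64, 'b': 16, 'c': 24}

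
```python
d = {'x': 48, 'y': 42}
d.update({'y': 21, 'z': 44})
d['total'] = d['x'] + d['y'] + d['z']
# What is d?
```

After line 1: d = {'x': 48, 'y': 42}
After line 2 (y overwritten, z added): d = {'x': 48, 'y': 21, 'z': 44}
After line 3 (total = 48 + 21 + 44 = 113): d = {'x': 48, 'y': 21, 'z': 44, 'total': 113}

{'x': 48, 'y': 21, 'z': 44, 'total': 113}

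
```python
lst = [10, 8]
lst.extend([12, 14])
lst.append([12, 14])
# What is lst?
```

After line 1: lst = [10, 8]
After line 2 (extend unpacks [12, 14]): lst = [10, 8, 12, 14]
After line 3 (append adds [12, 14] as single element): lst = [10, 8, 12, 14, [12, 14]]

[10, 8, 12, 14, [12, 14]]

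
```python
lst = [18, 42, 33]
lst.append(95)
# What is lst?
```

[18, 42, 33, 95]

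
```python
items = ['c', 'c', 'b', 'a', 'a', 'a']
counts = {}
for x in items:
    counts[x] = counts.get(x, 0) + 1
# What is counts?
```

Initial: counts = {}, items = ['c', 'c', 'b', 'a', 'a', 'a']
See 'c': counts = {'c': 1}
See 'c': counts = {'c': 2}
See 'b': counts = {'c': 2, 'b': 1}
See 'a': counts = {'c': 2, 'b': 1, 'a': 1}
See 'a': counts = {'c': 2, 'b': 1, 'a': 2}
See 'a': counts = {'c': 2, 'b': 1, 'a': 3}

{'c': 2, 'b': 1, 'a': 3}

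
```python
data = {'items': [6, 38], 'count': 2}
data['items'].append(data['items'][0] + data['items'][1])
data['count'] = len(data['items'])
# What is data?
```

After line 1: data = {'items': [6, 38], 'count': 2}
After line 2 (append 6 + 38 = 44): data = {'items': [6, 38, 44], 'count': 2}
After line 3 (count = len(items) = 3): data = {'items': [6, 38, 44], 'count': 3}

{'items': [6, 38, 44], 'count': 3}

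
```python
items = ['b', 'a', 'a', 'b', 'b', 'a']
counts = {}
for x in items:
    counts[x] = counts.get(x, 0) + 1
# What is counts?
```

Initial: counts = {}, items = ['b', 'a', 'a', 'b', 'b', 'a']
See 'b': counts = {'b': 1}
See 'a': counts = {'b': 1, 'a': 1}
See 'a': counts = {'b': 1, 'a': 2}
See 'b': counts = {'b': 2, 'a': 2}
See 'b': counts = {'b': 3, 'a': 2}
See 'a': counts = {'b': 3, 'a': 3}

{'b': 3, 'a': 3}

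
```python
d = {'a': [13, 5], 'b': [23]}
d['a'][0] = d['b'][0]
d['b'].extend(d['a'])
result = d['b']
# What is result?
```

After line 1: d = {'a': [13, 5], 'b': [23]}
After line 2 (a[0] = b[0] = 23): d = {'a': [23, 5], 'b': [23]}
After line 3 (b.extend(a) appends [23, 5]): d = {'a': [23, 5], 'b': [23, 23, 5]}
After line 4: result = d['b'] = [23, 23, 5]

[23, 23, 5]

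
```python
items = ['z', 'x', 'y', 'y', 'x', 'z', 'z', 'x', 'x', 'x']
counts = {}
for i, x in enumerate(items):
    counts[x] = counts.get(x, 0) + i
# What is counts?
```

Initial: counts = {}, items = ['z', 'x', 'y', 'y', 'x', 'z', 'z', 'x', 'x', 'x']
i=0, x='z': counts = {'z': 0}
i=1, x='x': counts = {'z': 0, 'x': 1}
i=2, x='y': counts = {'z': 0, 'x': 1, 'y': 2}
i=3, x='y': counts = {'z': 0, 'x': 1, 'y': 5}
i=4, x='x': counts = {'z': 0, 'x': 5, 'y': 5}
i=5, x='z': counts = {'z': 5, 'x': 5, 'y': 5}
i=6, x='z': counts = {'z': 11, 'x': 5, 'y': 5}
i=7, x='x': counts = {'z': 11, 'x': 12, 'y': 5}
i=8, x='x': counts = {'z': 11, 'x': 20, 'y': 5}
i=9, x='x': counts = {'z': 11, 'x': 29, 'y': 5}

{'z': 11, 'x': 29, 'y': 5}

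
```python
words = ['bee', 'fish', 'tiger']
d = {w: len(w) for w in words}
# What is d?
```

{'bee': 3, 'fish': 4, 'tiger': 5}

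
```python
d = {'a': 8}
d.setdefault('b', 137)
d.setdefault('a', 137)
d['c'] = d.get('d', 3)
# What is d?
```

After line 1: d = {'a': 8}
After line 2 (setdefault adds 'b'=137): d = {'a': 8, 'b': 137}
After line 3 (setdefault 'a' no-op, already exists): d = {'a': 8, 'b': 137}
After line 4 (get('d', 3) returns default since 'd' not in d): d = {'a': 8, 'b': 137, 'c': 3}

{'a': 8, 'b': 137, 'c': 3}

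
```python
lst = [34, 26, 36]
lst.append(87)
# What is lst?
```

[34, 26, 36, 87]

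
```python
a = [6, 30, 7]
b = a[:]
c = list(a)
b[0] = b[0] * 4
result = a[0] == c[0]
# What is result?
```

After line 1: a = [6, 30, 7]
After line 2 (b = a[:], copy): a = [6, 30, 7], b = [6, 30, 7]
After line 3 (c = list(a) is a copy, new object): c = [6, 30, 7]
After line 4 (b[0] = 6 * 4 = 24; only b mutates (copy)): a = [6, 30, 7], b = [24, 30, 7], c = [6, 30, 7]
After line 5 (a[0] = 6, c[0] = 6; result = True)

True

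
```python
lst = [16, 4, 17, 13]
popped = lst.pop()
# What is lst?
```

[16, 4, 17]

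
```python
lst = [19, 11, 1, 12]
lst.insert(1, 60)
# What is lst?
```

[19, 60, 11, 1, 12]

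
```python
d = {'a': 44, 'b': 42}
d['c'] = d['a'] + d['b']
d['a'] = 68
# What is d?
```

After line 1: d = {'a': 44, 'b': 42}
After line 2 (d['c'] = 44 + 42): d = {'a': 44, 'b': 42, 'c': 86}
After line 3: d = {'a': 68, 'b': 42, 'c': 86}

{'a': 68, 'b': 42, 'c': 86}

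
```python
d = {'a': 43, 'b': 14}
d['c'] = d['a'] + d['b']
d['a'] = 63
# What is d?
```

After line 1: d = {'a': 43, 'b': 14}
After line 2 (d['c'] = 43 + 14): d = {'a': 43, 'b': 14, 'c': 57}
After line 3: d = {'a': 63, 'b': 14, 'c': 57}

{'a': 63, 'b': 14, 'c': 57}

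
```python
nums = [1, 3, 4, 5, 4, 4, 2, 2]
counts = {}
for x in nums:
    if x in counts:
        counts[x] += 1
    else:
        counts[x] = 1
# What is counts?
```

Initial: counts = {}, nums = [1, 3, 4, 5, 4, 4, 2, 2]
See 1: counts = {1: 1}
See 3: counts = {1: 1, 3: 1}
See 4: counts = {1: 1, 3: 1, 4: 1}
See 5: counts = {1: 1, 3: 1, 4: 1, 5: 1}
See 4: counts = {1: 1, 3: 1, 4: 2, 5: 1}
See 4: counts = {1: 1, 3: 1, 4: 3, 5: 1}
See 2: counts = {1: 1, 3: 1, 4: 3, 5: 1, 2: 1}
See 2: counts = {1: 1, 3: 1, 4: 3, 5: 1, 2: 2}

{1: 1, 3: 1, 4: 3, 5: 1, 2: 2}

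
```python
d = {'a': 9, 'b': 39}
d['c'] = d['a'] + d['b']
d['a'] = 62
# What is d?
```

After line 1: d = {'a': 9, 'b': 39}
After line 2 (d['c'] = 9 + 39): d = {'a': 9, 'b': 39, 'c': 48}
After line 3: d = {'a': 62, 'b': 39, 'c': 48}

{'a': 62, 'b': 39, 'c': 48}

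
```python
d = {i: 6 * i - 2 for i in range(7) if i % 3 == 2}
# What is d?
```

{2: 10, 5: 28}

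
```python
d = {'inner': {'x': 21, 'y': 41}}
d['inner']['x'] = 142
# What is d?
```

After line 1: d = {'inner': {'x': 21, 'y': 41}}
After line 2 (inner x overwritten): d = {'inner': {'x': 142, 'y': 41}}

{'inner': {'x': 142, 'y': 41}}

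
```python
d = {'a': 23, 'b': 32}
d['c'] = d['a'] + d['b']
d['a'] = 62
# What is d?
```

After line 1: d = {'a': 23, 'b': 32}
After line 2 (d['c'] = 23 + 32): d = {'a': 23, 'b': 32, 'c': 55}
After line 3: d = {'a': 62, 'b': 32, 'c': 55}

{'a': 62, 'b': 32, 'c': 55}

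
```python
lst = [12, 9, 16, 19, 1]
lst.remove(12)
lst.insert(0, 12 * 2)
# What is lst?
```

After line 1: lst = [12, 9, 16, 19, 1]
After line 2 (remove first 12): lst = [9, 16, 19, 1]
After line 3 (insert 24 at index 0): lst = [24, 9, 16, 19, 1]

[24, 9, 16, 19, 1]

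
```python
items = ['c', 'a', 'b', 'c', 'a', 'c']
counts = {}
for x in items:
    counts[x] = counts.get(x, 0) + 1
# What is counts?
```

Initial: counts = {}, items = ['c', 'a', 'b', 'c', 'a', 'c']
See 'c': counts = {'c': 1}
See 'a': counts = {'c': 1, 'a': 1}
See 'b': counts = {'c': 1, 'a': 1, 'b': 1}
See 'c': counts = {'c': 2, 'a': 1, 'b': 1}
See 'a': counts = {'c': 2, 'a': 2, 'b': 1}
See 'c': counts = {'c': 3, 'a': 2, 'b': 1}

{'c': 3, 'a': 2, 'b': 1}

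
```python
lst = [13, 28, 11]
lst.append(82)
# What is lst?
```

[13, 28, 11, 82]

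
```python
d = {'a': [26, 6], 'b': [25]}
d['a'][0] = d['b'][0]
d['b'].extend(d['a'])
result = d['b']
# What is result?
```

After line 1: d = {'a': [26, 6], 'b': [25]}
After line 2 (a[0] = b[0] = 25): d = {'a': [25, 6], 'b': [25]}
After line 3 (b.extend(a) appends [25, 6]): d = {'a': [25, 6], 'b': [25, 25, 6]}
After line 4: result = d['b'] = [25, 25, 6]

[25, 25, 6]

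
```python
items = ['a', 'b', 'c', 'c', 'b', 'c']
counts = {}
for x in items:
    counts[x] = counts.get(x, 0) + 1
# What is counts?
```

Initial: counts = {}, items = ['a', 'b', 'c', 'c', 'b', 'c']
See 'a': counts = {'a': 1}
See 'b': counts = {'a': 1, 'b': 1}
See 'c': counts = {'a': 1, 'b': 1, 'c': 1}
See 'c': counts = {'a': 1, 'b': 1, 'c': 2}
See 'b': counts = {'a': 1, 'b': 2, 'c': 2}
See 'c': counts = {'a': 1, 'b': 2, 'c': 3}

{'a': 1, 'b': 2, 'c': 3}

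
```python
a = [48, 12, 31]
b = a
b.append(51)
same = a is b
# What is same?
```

After line 1: a = [48, 12, 31]
After line 2 (b = a is an alias, same object): a = [48, 12, 31], b = [48, 12, 31]
After line 3 (b.append mutates the shared list): a = [48, 12, 31, 51], b = [48, 12, 31, 51]
After line 4 (same = a is b; same object -> True): same = True

True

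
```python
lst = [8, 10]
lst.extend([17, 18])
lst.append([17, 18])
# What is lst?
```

After line 1: lst = [8, 10]
After line 2 (extend unpacks [17, 18]): lst = [8, 10, 17, 18]
After line 3 (append adds [17, 18] as single element): lst = [8, 10, 17, 18, [17, 18]]

[8, 10, 17, 18, [17, 18]]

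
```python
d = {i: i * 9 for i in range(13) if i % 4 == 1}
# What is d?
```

{1: 9, 5: 45, 9: 81}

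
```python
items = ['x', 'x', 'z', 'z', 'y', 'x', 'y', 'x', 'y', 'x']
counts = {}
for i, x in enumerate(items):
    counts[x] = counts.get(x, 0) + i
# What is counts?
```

Initial: counts = {}, items = ['x', 'x', 'z', 'z', 'y', 'x', 'y', 'x', 'y', 'x']
i=0, x='x': counts = {'x': 0}
i=1, x='x': counts = {'x': 1}
i=2, x='z': counts = {'x': 1, 'z': 2}
i=3, x='z': counts = {'x': 1, 'z': 5}
i=4, x='y': counts = {'x': 1, 'z': 5, 'y': 4}
i=5, x='x': counts = {'x': 6, 'z': 5, 'y': 4}
i=6, x='y': counts = {'x': 6, 'z': 5, 'y': 10}
i=7, x='x': counts = {'x': 13, 'z': 5, 'y': 10}
i=8, x='y': counts = {'x': 13, 'z': 5, 'y': 18}
i=9, x='x': counts = {'x': 22, 'z': 5, 'y': 18}

{'x': 22, 'z': 5, 'y': 18}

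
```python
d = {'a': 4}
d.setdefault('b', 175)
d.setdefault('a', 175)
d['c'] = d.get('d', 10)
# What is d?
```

After line 1: d = {'a': 4}
After line 2 (setdefault adds 'b'=175): d = {'a': 4, 'b': 175}
After line 3 (setdefault 'a' no-op, already exists): d = {'a': 4, 'b': 175}
After line 4 (get('d', 10) returns default since 'd' not in d): d = {'a': 4, 'b': 175, 'c': 10}

{'a': 4, 'b': 175, 'c': 10}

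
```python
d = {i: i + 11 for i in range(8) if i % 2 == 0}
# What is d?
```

{0: 11, 2: 13, 4: 15, 6: 17}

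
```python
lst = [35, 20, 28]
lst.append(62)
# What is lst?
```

[35, 20, 28, 62]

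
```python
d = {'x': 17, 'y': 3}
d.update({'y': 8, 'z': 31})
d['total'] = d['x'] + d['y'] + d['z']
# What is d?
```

After line 1: d = {'x': 17, 'y': 3}
After line 2 (y overwritten, z added): d = {'x': 17, 'y': 8, 'z': 31}
After line 3 (total = 17 + 8 + 31 = 56): d = {'x': 17, 'y': 8, 'z': 31, 'total': 56}

{'x': 17, 'y': 8, 'z': 31, 'total': 56}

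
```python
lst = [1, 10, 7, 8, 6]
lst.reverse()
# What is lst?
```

[6, 8, 7, 10, 1]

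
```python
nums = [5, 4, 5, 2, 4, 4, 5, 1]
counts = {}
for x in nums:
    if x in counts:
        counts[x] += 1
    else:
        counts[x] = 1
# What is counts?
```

Initial: counts = {}, nums = [5, 4, 5, 2, 4, 4, 5, 1]
See 5: counts = {5: 1}
See 4: counts = {5: 1, 4: 1}
See 5: counts = {5: 2, 4: 1}
See 2: counts = {5: 2, 4: 1, 2: 1}
See 4: counts = {5: 2, 4: 2, 2: 1}
See 4: counts = {5: 2, 4: 3, 2: 1}
See 5: counts = {5: 3, 4: 3, 2: 1}
See 1: counts = {5: 3, 4: 3, 2: 1, 1: 1}

{5: 3, 4: 3, 2: 1, 1: 1}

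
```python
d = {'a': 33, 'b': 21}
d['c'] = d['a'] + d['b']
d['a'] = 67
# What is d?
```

After line 1: d = {'a': 33, 'b': 21}
After line 2 (d['c'] = 33 + 21): d = {'a': 33, 'b': 21, 'c': 54}
After line 3: d = {'a': 67, 'b': 21, 'c': 54}

{'a': 67, 'b': 21, 'c': 54}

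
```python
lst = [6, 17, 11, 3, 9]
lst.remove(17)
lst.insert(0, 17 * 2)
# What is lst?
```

After line 1: lst = [6, 17, 11, 3, 9]
After line 2 (remove first 17): lst = [6, 11, 3, 9]
After line 3 (insert 34 at index 0): lst = [34, 6, 11, 3, 9]

[34, 6, 11, 3, 9]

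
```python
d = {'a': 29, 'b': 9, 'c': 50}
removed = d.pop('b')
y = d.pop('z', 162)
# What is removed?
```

After line 1: d = {'a': 29, 'b': 9, 'c': 50}
After line 2 (pop 'b' returns 9): d = {'a': 29, 'c': 50}, removed = 9
After line 3 (pop 'z' missing, returns default 162): d = {'a': 29, 'c': 50}, y = 162

9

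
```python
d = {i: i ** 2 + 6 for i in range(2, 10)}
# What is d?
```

{2: 10, 3: 15, 4: 22, 5: 31, 6: 42, 7: 55, 8: 70, 9: 87}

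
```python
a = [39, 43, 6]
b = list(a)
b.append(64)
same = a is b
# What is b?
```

After line 1: a = [39, 43, 6]
After line 2 (b = list(a) is a shallow copy, new object): a = [39, 43, 6], b = [39, 43, 6]
After line 3 (append only mutates b): a = [39, 43, 6], b = [39, 43, 6, 64]
After line 4 (same = a is b; different objects -> False): same = False

[39, 43, 6, 64]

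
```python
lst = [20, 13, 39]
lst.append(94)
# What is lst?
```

[20, 13, 39, 94]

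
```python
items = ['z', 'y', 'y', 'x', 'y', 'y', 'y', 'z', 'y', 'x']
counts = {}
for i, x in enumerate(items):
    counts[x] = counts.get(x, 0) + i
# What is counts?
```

Initial: counts = {}, items = ['z', 'y', 'y', 'x', 'y', 'y', 'y', 'z', 'y', 'x']
i=0, x='z': counts = {'z': 0}
i=1, x='y': counts = {'z': 0, 'y': 1}
i=2, x='y': counts = {'z': 0, 'y': 3}
i=3, x='x': counts = {'z': 0, 'y': 3, 'x': 3}
i=4, x='y': counts = {'z': 0, 'y': 7, 'x': 3}
i=5, x='y': counts = {'z': 0, 'y': 12, 'x': 3}
i=6, x='y': counts = {'z': 0, 'y': 18, 'x': 3}
i=7, x='z': counts = {'z': 7, 'y': 18, 'x': 3}
i=8, x='y': counts = {'z': 7, 'y': 26, 'x': 3}
i=9, x='x': counts = {'z': 7, 'y': 26, 'x': 12}

{'z': 7, 'y': 26, 'x': 12}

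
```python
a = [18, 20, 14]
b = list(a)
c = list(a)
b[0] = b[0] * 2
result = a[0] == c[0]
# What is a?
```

After line 1: a = [18, 20, 14]
After line 2 (b = list(a), copy): a = [18, 20, 14], b = [18, 20, 14]
After line 3 (c = list(a) is a copy, new object): c = [18, 20, 14]
After line 4 (b[0] = 18 * 2 = 36; only b mutates (copy)): a = [18, 20, 14], b = [36, 20, 14], c = [18, 20, 14]
After line 5 (a[0] = 18, c[0] = 18; result = True)

[18, 20, 14]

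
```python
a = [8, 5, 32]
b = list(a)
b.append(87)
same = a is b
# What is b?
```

After line 1: a = [8, 5, 32]
After line 2 (b = list(a) is a shallow copy, new object): a = [8, 5, 32], b = [8, 5, 32]
After line 3 (append only mutates b): a = [8, 5, 32], b = [8, 5, 32, 87]
After line 4 (same = a is b; different objects -> False): same = False

[8, 5, 32, 87]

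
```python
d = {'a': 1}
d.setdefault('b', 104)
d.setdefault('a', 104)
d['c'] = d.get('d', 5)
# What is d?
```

After line 1: d = {'a': 1}
After line 2 (setdefault adds 'b'=104): d = {'a': 1, 'b': 104}
After line 3 (setdefault 'a' no-op, already exists): d = {'a': 1, 'b': 104}
After line 4 (get('d', 5) returns default since 'd' not in d): d = {'a': 1, 'b': 104, 'c': 5}

{'a': 1, 'b': 104, 'c': 5}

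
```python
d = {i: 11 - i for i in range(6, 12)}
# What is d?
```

{6: 5, 7: 4, 8: 3, 9: 2, 10: 1, 11: 0}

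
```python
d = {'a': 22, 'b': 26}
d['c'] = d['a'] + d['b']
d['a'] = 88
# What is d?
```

After line 1: d = {'a': 22, 'b': 26}
After line 2 (d['c'] = 22 + 26): d = {'a': 22, 'b': 26, 'c': 48}
After line 3: d = {'a': 88, 'b': 26, 'c': 48}

{'a': 88, 'b': 26, 'c': 48}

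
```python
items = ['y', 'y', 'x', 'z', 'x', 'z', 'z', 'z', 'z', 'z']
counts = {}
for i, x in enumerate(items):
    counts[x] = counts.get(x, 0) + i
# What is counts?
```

Initial: counts = {}, items = ['y', 'y', 'x', 'z', 'x', 'z', 'z', 'z', 'z', 'z']
i=0, x='y': counts = {'y': 0}
i=1, x='y': counts = {'y': 1}
i=2, x='x': counts = {'y': 1, 'x': 2}
i=3, x='z': counts = {'y': 1, 'x': 2, 'z': 3}
i=4, x='x': counts = {'y': 1, 'x': 6, 'z': 3}
i=5, x='z': counts = {'y': 1, 'x': 6, 'z': 8}
i=6, x='z': counts = {'y': 1, 'x': 6, 'z': 14}
i=7, x='z': counts = {'y': 1, 'x': 6, 'z': 21}
i=8, x='z': counts = {'y': 1, 'x': 6, 'z': 29}
i=9, x='z': counts = {'y': 1, 'x': 6, 'z': 38}

{'y': 1, 'x': 6, 'z': 38}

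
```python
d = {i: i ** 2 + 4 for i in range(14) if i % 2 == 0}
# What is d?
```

{0: 4, 2: 8, 4: 20, 6: 40, 8: 68, 10: 104, 12: 148}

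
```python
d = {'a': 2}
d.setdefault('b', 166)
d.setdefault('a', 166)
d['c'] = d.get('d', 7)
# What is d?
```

After line 1: d = {'a': 2}
After line 2 (setdefault adds 'b'=166): d = {'a': 2, 'b': 166}
After line 3 (setdefault 'a' no-op, already exists): d = {'a': 2, 'b': 166}
After line 4 (get('d', 7) returns default since 'd' not in d): d = {'a': 2, 'b': 166, 'c': 7}

{'a': 2, 'b': 166, 'c': 7}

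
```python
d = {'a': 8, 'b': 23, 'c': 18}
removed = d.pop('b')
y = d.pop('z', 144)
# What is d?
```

After line 1: d = {'a': 8, 'b': 23, 'c': 18}
After line 2 (pop 'b' returns 23): d = {'a': 8, 'c': 18}, removed = 23
After line 3 (pop 'z' missing, returns default 144): d = {'a': 8, 'c': 18}, y = 144

{'a': 8, 'c': 18}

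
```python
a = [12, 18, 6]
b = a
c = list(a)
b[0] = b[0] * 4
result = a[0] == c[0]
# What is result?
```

After line 1: a = [12, 18, 6]
After line 2 (b = a, alias): a = [12, 18, 6], b = [12, 18, 6]
After line 3 (c = list(a) is a copy, new object): c = [12, 18, 6]
After line 4 (b[0] = 12 * 4 = 48; mutates shared a/b): a = b = [48, 18, 6], c = [12, 18, 6]
After line 5 (a[0] = 48, c[0] = 12; result = False)

False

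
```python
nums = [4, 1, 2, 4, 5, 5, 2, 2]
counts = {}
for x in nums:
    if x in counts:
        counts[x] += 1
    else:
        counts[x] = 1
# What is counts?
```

Initial: counts = {}, nums = [4, 1, 2, 4, 5, 5, 2, 2]
See 4: counts = {4: 1}
See 1: counts = {4: 1, 1: 1}
See 2: counts = {4: 1, 1: 1, 2: 1}
See 4: counts = {4: 2, 1: 1, 2: 1}
See 5: counts = {4: 2, 1: 1, 2: 1, 5: 1}
See 5: counts = {4: 2, 1: 1, 2: 1, 5: 2}
See 2: counts = {4: 2, 1: 1, 2: 2, 5: 2}
See 2: counts = {4: 2, 1: 1, 2: 3, 5: 2}

{4: 2, 1: 1, 2: 3, 5: 2}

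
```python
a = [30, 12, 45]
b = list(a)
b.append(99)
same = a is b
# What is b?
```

After line 1: a = [30, 12, 45]
After line 2 (b = list(a) is a shallow copy, new object): a = [30, 12, 45], b = [30, 12, 45]
After line 3 (append only mutates b): a = [30, 12, 45], b = [30, 12, 45, 99]
After line 4 (same = a is b; different objects -> False): same = False

[30, 12, 45, 99]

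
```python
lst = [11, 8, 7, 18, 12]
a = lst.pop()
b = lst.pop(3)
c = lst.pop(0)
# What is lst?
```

After line 1: lst = [11, 8, 7, 18, 12]
After line 2 (pop() -> a = 12): lst = [11, 8, 7, 18]
After line 3 (pop(3) -> b = 18): lst = [11, 8, 7]
After line 4 (pop(0) -> c = 11): lst = [8, 7]

[8, 7]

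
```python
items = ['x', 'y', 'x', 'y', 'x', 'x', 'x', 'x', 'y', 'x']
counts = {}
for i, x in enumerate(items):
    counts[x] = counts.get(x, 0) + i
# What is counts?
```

Initial: counts = {}, items = ['x', 'y', 'x', 'y', 'x', 'x', 'x', 'x', 'y', 'x']
i=0, x='x': counts = {'x': 0}
i=1, x='y': counts = {'x': 0, 'y': 1}
i=2, x='x': counts = {'x': 2, 'y': 1}
i=3, x='y': counts = {'x': 2, 'y': 4}
i=4, x='x': counts = {'x': 6, 'y': 4}
i=5, x='x': counts = {'x': 11, 'y': 4}
i=6, x='x': counts = {'x': 17, 'y': 4}
i=7, x='x': counts = {'x': 24, 'y': 4}
i=8, x='y': counts = {'x': 24, 'y': 12}
i=9, x='x': counts = {'x': 33, 'y': 12}

{'x': 33, 'y': 12}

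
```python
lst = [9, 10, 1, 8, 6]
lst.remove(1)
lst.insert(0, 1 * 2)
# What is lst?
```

After line 1: lst = [9, 10, 1, 8, 6]
After line 2 (remove first 1): lst = [9, 10, 8, 6]
After line 3 (insert 2 at index 0): lst = [2, 9, 10, 8, 6]

[2, 9, 10, 8, 6]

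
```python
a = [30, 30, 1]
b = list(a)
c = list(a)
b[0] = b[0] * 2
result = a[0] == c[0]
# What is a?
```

After line 1: a = [30, 30, 1]
After line 2 (b = list(a), copy): a = [30, 30, 1], b = [30, 30, 1]
After line 3 (c = list(a) is a copy, new object): c = [30, 30, 1]
After line 4 (b[0] = 30 * 2 = 60; only b mutates (copy)): a = [30, 30, 1], b = [60, 30, 1], c = [30, 30, 1]
After line 5 (a[0] = 30, c[0] = 30; result = True)

[30, 30, 1]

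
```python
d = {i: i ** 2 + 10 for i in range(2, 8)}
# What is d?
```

{2: 14, 3: 19, 4: 26, 5: 35, 6: 46, 7: 59}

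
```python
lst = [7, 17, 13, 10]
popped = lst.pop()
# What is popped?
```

10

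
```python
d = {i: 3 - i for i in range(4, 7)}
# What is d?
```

{4: -1, 5: -2, 6: -3}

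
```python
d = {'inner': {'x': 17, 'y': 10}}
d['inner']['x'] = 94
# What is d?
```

After line 1: d = {'inner': {'x': 17, 'y': 10}}
After line 2 (inner x overwritten): d = {'inner': {'x': 94, 'y': 10}}

{'inner': {'x': 94, 'y': 10}}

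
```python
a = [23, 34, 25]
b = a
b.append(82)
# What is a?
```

After line 1: a = [23, 34, 25]
After line 2 (b = a is an alias, same object): a = [23, 34, 25], b = [23, 34, 25]
After line 3 (b.append mutates the shared list): a = [23, 34, 25, 82], b = [23, 34, 25, 82]

[23, 34, 25, 82]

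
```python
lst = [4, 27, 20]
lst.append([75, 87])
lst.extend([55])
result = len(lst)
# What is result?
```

After line 1: lst = [4, 27, 20]
After line 2 (append adds [75, 87] as single element): lst = [4, 27, 20, [75, 87]]
After line 3 (extend unpacks [55], adds 55): lst = [4, 27, 20, [75, 87], 55]
After line 4: result = len(lst) = 5

5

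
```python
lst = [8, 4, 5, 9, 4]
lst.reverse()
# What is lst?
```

[4, 9, 5, 4, 8]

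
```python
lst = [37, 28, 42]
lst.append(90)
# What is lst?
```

[37, 28, 42, 90]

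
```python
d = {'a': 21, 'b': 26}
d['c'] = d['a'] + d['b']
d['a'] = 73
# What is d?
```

After line 1: d = {'a': 21, 'b': 26}
After line 2 (d['c'] = 21 + 26): d = {'a': 21, 'b': 26, 'c': 47}
After line 3: d = {'a': 73, 'b': 26, 'c': 47}

{'a': 73, 'b': 26, 'c': 47}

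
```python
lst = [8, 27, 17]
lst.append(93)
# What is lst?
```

[8, 27, 17, 93]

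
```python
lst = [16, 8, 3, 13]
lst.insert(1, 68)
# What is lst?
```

[16, 68, 8, 3, 13]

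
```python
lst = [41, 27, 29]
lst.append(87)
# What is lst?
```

[41, 27, 29, 87]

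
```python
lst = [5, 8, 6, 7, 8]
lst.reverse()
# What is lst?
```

[8, 7, 6, 8, 5]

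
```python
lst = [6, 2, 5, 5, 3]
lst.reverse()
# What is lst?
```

[3, 5, 5, 2, 6]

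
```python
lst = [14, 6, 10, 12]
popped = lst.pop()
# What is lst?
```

[14, 6, 10]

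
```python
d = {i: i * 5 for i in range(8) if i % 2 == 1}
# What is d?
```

{1: 5, 3: 15, 5: 25, 7: 35}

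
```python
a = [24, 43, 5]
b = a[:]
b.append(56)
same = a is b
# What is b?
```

After line 1: a = [24, 43, 5]
After line 2 (b = a[:] is a shallow copy, new object): a = [24, 43, 5], b = [24, 43, 5]
After line 3 (append only mutates b): a = [24, 43, 5], b = [24, 43, 5, 56]
After line 4 (same = a is b; different objects -> False): same = False

[24, 43, 5, 56]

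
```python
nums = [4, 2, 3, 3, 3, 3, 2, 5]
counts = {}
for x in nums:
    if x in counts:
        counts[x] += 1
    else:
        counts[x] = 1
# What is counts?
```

Initial: counts = {}, nums = [4, 2, 3, 3, 3, 3, 2, 5]
See 4: counts = {4: 1}
See 2: counts = {4: 1, 2: 1}
See 3: counts = {4: 1, 2: 1, 3: 1}
See 3: counts = {4: 1, 2: 1, 3: 2}
See 3: counts = {4: 1, 2: 1, 3: 3}
See 3: counts = {4: 1, 2: 1, 3: 4}
See 2: counts = {4: 1, 2: 2, 3: 4}
See 5: counts = {4: 1, 2: 2, 3: 4, 5: 1}

{4: 1, 2: 2, 3: 4, 5: 1}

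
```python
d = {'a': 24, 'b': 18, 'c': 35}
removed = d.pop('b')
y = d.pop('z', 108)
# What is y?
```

After line 1: d = {'a': 24, 'b': 18, 'c': 35}
After line 2 (pop 'b' returns 18): d = {'a': 24, 'c': 35}, removed = 18
After line 3 (pop 'z' missing, returns default 108): d = {'a': 24, 'c': 35}, y = 108

108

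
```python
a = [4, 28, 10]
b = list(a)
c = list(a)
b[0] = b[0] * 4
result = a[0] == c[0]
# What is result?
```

After line 1: a = [4, 28, 10]
After line 2 (b = list(a), copy): a = [4, 28, 10], b = [4, 28, 10]
After line 3 (c = list(a) is a copy, new object): c = [4, 28, 10]
After line 4 (b[0] = 4 * 4 = 16; only b mutates (copy)): a = [4, 28, 10], b = [16, 28, 10], c = [4, 28, 10]
After line 5 (a[0] = 4, c[0] = 4; result = True)

True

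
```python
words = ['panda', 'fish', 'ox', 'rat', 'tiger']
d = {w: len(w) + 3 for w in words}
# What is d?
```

{'panda': 8, 'fish': 7, 'ox': 5, 'rat': 6, 'tiger': 8}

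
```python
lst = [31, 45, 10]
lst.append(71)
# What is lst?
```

[31, 45, 10, 71]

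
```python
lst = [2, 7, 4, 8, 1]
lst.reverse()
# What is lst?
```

[1, 8, 4, 7, 2]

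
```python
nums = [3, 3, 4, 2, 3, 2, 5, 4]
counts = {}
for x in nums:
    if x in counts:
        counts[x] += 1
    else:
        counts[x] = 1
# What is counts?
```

Initial: counts = {}, nums = [3, 3, 4, 2, 3, 2, 5, 4]
See 3: counts = {3: 1}
See 3: counts = {3: 2}
See 4: counts = {3: 2, 4: 1}
See 2: counts = {3: 2, 4: 1, 2: 1}
See 3: counts = {3: 3, 4: 1, 2: 1}
See 2: counts = {3: 3, 4: 1, 2: 2}
See 5: counts = {3: 3, 4: 1, 2: 2, 5: 1}
See 4: counts = {3: 3, 4: 2, 2: 2, 5: 1}

{3: 3, 4: 2, 2: 2, 5: 1}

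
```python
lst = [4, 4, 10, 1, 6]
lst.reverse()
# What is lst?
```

[6, 1, 10, 4, 4]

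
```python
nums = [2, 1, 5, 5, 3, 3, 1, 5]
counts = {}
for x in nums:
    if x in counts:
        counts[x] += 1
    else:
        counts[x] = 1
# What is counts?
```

Initial: counts = {}, nums = [2, 1, 5, 5, 3, 3, 1, 5]
See 2: counts = {2: 1}
See 1: counts = {2: 1, 1: 1}
See 5: counts = {2: 1, 1: 1, 5: 1}
See 5: counts = {2: 1, 1: 1, 5: 2}
See 3: counts = {2: 1, 1: 1, 5: 2, 3: 1}
See 3: counts = {2: 1, 1: 1, 5: 2, 3: 2}
See 1: counts = {2: 1, 1: 2, 5: 2, 3: 2}
See 5: counts = {2: 1, 1: 2, 5: 3, 3: 2}

{2: 1, 1: 2, 5: 3, 3: 2}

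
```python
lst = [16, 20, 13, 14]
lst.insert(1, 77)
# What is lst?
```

[16, 77, 20, 13, 14]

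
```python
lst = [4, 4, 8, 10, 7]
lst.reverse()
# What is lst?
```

[7, 10, 8, 4, 4]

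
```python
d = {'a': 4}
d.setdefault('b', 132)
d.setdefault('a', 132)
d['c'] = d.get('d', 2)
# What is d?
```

After line 1: d = {'a': 4}
After line 2 (setdefault adds 'b'=132): d = {'a': 4, 'b': 132}
After line 3 (setdefault 'a' no-op, already exists): d = {'a': 4, 'b': 132}
After line 4 (get('d', 2) returns default since 'd' not in d): d = {'a': 4, 'b': 132, 'c': 2}

{'a': 4, 'b': 132, 'c': 2}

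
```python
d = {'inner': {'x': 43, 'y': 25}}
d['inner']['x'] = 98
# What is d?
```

After line 1: d = {'inner': {'x': 43, 'y': 25}}
After line 2 (inner x overwritten): d = {'inner': {'x': 98, 'y': 25}}

{'inner': {'x': 98, 'y': 25}}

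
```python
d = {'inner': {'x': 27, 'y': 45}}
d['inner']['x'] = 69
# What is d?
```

After line 1: d = {'inner': {'x': 27, 'y': 45}}
After line 2 (inner x overwritten): d = {'inner': {'x': 69, 'y': 45}}

{'inner': {'x': 69, 'y': 45}}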